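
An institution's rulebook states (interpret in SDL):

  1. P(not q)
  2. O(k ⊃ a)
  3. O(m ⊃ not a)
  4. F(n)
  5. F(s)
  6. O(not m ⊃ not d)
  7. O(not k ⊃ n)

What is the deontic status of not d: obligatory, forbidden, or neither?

F(n) at premise 4 means O(not n).
The contrapositive of premise 7 (O(not k ⊃ n)) is O(not n ⊃ k), and O(not n) is already established, so O(k).
Applying K to premise 2 (O(k ⊃ a)) and O(k) yields O(a).
The contrapositive of premise 3 (O(m ⊃ not a)) is O(a ⊃ not m), and O(a) is already established, so O(not m).
Premise 6 is O(not m ⊃ not d); since O(not m), deontic closure gives O(not d).
Premises 1, 5 do not contribute to this derivation.
Hence not d is obligatory.

Obligatory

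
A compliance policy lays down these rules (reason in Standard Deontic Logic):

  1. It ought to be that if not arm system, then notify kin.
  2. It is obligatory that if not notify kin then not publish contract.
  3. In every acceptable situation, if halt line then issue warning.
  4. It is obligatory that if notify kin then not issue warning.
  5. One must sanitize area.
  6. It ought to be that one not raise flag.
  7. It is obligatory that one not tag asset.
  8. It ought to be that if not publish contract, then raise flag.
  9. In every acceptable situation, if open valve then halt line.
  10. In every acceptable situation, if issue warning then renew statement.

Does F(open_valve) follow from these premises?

Premise 6 gives O(¬raise_flag).
The contrapositive of premise 8 (O(¬publish_contract → raise_flag)) is O(¬raise_flag → publish_contract), and O(¬raise_flag) is already established, so O(publish_contract).
Premise 2, O(¬notify_kin → ¬publish_contract), contraposes to O(publish_contract → notify_kin); with O(publish_contract) we get O(notify_kin).
From O(notify_kin) and premise 4, O(notify_kin → ¬issue_warning), we obtain O(¬issue_warning).
Premise 3, O(halt_line → issue_warning), contraposes to O(¬issue_warning → ¬halt_line); with O(¬issue_warning) we get O(¬halt_line).
Premise 9 is O(open_valve → halt_line); contrapositively O(¬halt_line → ¬open_valve). Since O(¬halt_line) holds, K gives O(¬open_valve).
Premises 1, 5, 7, 10 do not contribute to this derivation.
So O(¬open_valve) holds, i.e. F(open_valve). The claim follows.

Yes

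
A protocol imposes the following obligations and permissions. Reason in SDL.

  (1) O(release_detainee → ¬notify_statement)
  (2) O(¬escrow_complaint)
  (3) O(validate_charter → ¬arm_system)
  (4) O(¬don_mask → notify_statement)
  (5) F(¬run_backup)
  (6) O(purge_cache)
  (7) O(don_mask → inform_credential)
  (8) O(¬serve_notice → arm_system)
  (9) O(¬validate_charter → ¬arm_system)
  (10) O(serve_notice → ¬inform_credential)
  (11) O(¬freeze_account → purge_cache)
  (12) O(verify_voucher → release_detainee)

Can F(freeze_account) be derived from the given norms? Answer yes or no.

No

Premise 11 is O(¬freeze_account → purge_cache); even if O(purge_cache) held, inferring O(¬freeze_account) would be affirming the consequent — invalid.
No other premise forces O(¬freeze_account). An ideal world satisfying every premise can still have freeze_account true, so F(freeze_account) is not derivable.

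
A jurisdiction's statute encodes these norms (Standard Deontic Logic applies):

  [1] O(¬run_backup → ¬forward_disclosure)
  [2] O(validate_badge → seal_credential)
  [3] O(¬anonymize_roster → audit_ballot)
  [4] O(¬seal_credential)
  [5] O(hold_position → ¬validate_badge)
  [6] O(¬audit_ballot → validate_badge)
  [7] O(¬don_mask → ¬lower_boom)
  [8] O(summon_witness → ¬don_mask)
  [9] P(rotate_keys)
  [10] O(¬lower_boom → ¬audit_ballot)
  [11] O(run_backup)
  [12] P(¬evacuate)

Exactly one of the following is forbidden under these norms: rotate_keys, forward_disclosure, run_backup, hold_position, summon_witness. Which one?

Premise 4 gives O(¬seal_credential).
The contrapositive of premise 2 (O(validate_badge → seal_credential)) is O(¬seal_credential → ¬validate_badge), and O(¬seal_credential) is already established, so O(¬validate_badge).
Premise 6 is O(¬audit_ballot → validate_badge); contrapositively O(¬validate_badge → audit_ballot). Since O(¬validate_badge) holds, K gives O(audit_ballot).
The contrapositive of premise 10 (O(¬lower_boom → ¬audit_ballot)) is O(audit_ballot → lower_boom), and O(audit_ballot) is already established, so O(lower_boom).
Premise 7, O(¬don_mask → ¬lower_boom), contraposes to O(lower_boom → don_mask); with O(lower_boom) we get O(don_mask).
Premise 8 is O(summon_witness → ¬don_mask); contrapositively O(don_mask → ¬summon_witness). Since O(don_mask) holds, K gives O(¬summon_witness).
So O(¬summon_witness) holds, i.e. summon_witness is forbidden. None of the other listed options is forbidden under the premises.

summon_witness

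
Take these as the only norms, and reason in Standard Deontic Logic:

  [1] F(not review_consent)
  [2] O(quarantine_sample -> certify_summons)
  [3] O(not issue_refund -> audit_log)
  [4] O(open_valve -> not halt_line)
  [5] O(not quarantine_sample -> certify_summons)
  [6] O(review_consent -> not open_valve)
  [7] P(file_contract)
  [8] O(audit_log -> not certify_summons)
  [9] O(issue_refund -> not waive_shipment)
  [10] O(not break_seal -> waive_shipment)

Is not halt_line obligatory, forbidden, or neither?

Neither

Premise 4 is O(open_valve -> not halt_line), but O(open_valve) is not derivable from the premises, so it does not yield O(not halt_line).
No premise or chain of K-axiom applications forces O(not halt_line), and none forces O(halt_line). So not halt_line is neither obligatory nor forbidden under these norms.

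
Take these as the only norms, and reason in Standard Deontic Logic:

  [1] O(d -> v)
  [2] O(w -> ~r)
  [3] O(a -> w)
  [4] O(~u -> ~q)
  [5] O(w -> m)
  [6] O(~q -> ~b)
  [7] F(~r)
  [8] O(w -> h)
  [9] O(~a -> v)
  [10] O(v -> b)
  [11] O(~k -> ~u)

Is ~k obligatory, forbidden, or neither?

Forbidden

Premise 7, F(~r), is equivalent to O(r).
Premise 2, O(w -> ~r), contraposes to O(r -> ~w); with O(r) we get O(~w).
Premise 3, O(a -> w), contraposes to O(~w -> ~a); with O(~w) we get O(~a).
Premise 9 is O(~a -> v); since O(~a), deontic closure gives O(v).
Premise 10 is O(v -> b); since O(v), deontic closure gives O(b).
Premise 6 is O(~q -> ~b); contrapositively O(b -> q). Since O(b) holds, K gives O(q).
Premise 4, O(~u -> ~q), contraposes to O(q -> u); with O(q) we get O(u).
Premise 11 is O(~k -> ~u); contrapositively O(u -> k). Since O(u) holds, K gives O(k).
Premises 1, 5, 8 do not contribute to this derivation.
Thus O(k), which is F(~k): ~k is forbidden.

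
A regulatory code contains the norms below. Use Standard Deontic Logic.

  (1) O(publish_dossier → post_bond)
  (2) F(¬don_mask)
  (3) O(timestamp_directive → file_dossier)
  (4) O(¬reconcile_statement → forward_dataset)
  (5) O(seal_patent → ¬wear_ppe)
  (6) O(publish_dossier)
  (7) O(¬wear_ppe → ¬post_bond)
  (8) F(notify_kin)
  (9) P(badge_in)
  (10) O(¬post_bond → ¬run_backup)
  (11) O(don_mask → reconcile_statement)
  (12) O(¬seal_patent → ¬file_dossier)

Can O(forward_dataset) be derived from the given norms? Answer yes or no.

Premise 4 is O(¬reconcile_statement → forward_dataset), but O(¬reconcile_statement) is not derivable from the premises, so it does not yield O(forward_dataset).
No other premise forces O(forward_dataset). An ideal world satisfying every premise can still have forward_dataset false, so O(forward_dataset) is not derivable.

No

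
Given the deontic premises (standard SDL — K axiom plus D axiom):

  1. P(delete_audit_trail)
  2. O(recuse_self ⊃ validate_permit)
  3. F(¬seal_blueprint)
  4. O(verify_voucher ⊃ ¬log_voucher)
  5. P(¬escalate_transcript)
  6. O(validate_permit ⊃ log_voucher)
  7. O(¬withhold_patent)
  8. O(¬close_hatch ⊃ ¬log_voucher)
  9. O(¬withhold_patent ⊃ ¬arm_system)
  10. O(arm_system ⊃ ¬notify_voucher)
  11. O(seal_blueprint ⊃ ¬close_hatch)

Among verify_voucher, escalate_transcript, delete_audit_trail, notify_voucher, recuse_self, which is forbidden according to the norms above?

recuse_self

Premise 3 is F(¬seal_blueprint), i.e. O(seal_blueprint).
From O(seal_blueprint) and premise 11, O(seal_blueprint ⊃ ¬close_hatch), we obtain O(¬close_hatch).
From O(¬close_hatch) and premise 8, O(¬close_hatch ⊃ ¬log_voucher), we obtain O(¬log_voucher).
The contrapositive of premise 6 (O(validate_permit ⊃ log_voucher)) is O(¬log_voucher ⊃ ¬validate_permit), and O(¬log_voucher) is already established, so O(¬validate_permit).
The contrapositive of premise 2 (O(recuse_self ⊃ validate_permit)) is O(¬validate_permit ⊃ ¬recuse_self), and O(¬validate_permit) is already established, so O(¬recuse_self).
So O(¬recuse_self) holds, i.e. recuse_self is forbidden. None of the other listed options is forbidden under the premises.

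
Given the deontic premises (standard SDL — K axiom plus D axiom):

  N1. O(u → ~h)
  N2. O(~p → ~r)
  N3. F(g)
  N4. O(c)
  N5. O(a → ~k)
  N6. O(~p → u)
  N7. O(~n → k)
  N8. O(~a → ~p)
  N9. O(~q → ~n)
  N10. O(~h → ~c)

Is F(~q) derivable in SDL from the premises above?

Yes

Premise 4 states O(c) outright.
Premise 10 is O(~h → ~c); contrapositively O(c → h). Since O(c) holds, K gives O(h).
Premise 1 is O(u → ~h); contrapositively O(h → ~u). Since O(h) holds, K gives O(~u).
Premise 6 is O(~p → u); contrapositively O(~u → p). Since O(~u) holds, K gives O(p).
Premise 8, O(~a → ~p), contraposes to O(p → a); with O(p) we get O(a).
From O(a) and premise 5, O(a → ~k), we obtain O(~k).
Premise 7 is O(~n → k); contrapositively O(~k → n). Since O(~k) holds, K gives O(n).
Premise 9, O(~q → ~n), contraposes to O(n → q); with O(n) we get O(q).
Premises 2, 3 do not contribute to this derivation.
So O(q) holds, i.e. F(~q). The claim follows.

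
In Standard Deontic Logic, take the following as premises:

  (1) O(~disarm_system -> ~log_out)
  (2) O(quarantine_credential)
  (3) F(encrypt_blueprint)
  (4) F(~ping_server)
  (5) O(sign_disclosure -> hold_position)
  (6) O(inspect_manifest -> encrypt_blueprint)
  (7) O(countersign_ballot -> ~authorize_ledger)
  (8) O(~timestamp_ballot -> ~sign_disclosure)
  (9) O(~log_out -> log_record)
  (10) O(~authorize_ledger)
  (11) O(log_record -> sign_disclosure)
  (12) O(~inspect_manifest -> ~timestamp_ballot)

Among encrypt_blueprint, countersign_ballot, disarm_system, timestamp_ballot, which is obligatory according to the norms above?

disarm_system

F(encrypt_blueprint) at premise 3 means O(~encrypt_blueprint).
The contrapositive of premise 6 (O(inspect_manifest -> encrypt_blueprint)) is O(~encrypt_blueprint -> ~inspect_manifest), and O(~encrypt_blueprint) is already established, so O(~inspect_manifest).
Applying K to premise 12 (O(~inspect_manifest -> ~timestamp_ballot)) and O(~inspect_manifest) yields O(~timestamp_ballot).
Applying K to premise 8 (O(~timestamp_ballot -> ~sign_disclosure)) and O(~timestamp_ballot) yields O(~sign_disclosure).
The contrapositive of premise 11 (O(log_record -> sign_disclosure)) is O(~sign_disclosure -> ~log_record), and O(~sign_disclosure) is already established, so O(~log_record).
Premise 9 is O(~log_out -> log_record); contrapositively O(~log_record -> log_out). Since O(~log_record) holds, K gives O(log_out).
The contrapositive of premise 1 (O(~disarm_system -> ~log_out)) is O(log_out -> disarm_system), and O(log_out) is already established, so O(disarm_system).
So O(disarm_system) holds — disarm_system is obligatory. None of the other listed options is made obligatory by any chain of premises.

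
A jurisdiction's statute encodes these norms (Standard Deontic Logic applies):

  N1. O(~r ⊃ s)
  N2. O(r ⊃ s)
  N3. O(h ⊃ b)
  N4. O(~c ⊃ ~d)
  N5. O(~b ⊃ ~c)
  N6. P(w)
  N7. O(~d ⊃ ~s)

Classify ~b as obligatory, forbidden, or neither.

Premises 2 and 1 are O(r ⊃ s) and O(~r ⊃ s); every ideal world satisfies r or ~r, so in either case s holds — hence O(s).
Premise 7 is O(~d ⊃ ~s); contrapositively O(s ⊃ d). Since O(s) holds, K gives O(d).
Premise 4, O(~c ⊃ ~d), contraposes to O(d ⊃ c); with O(d) we get O(c).
Premise 5 is O(~b ⊃ ~c); contrapositively O(c ⊃ b). Since O(c) holds, K gives O(b).
Premises 3, 6 do not contribute to this derivation.
Thus O(b), which is F(~b): ~b is forbidden.

Forbidden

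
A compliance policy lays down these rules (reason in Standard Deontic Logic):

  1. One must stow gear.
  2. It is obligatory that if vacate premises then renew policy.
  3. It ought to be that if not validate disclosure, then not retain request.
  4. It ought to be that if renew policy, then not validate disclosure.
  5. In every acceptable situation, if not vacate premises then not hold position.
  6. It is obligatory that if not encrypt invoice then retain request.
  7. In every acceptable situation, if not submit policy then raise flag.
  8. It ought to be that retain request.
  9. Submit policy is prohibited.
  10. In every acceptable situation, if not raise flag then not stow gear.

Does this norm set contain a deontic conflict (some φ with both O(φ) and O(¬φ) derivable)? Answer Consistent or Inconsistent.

Consistent

Premise 10 is O(¬raise_flag → ¬stow_gear), but O(¬raise_flag) is not derivable from the premises, so it does not yield O(¬stow_gear).
So O(¬stow_gear) is not derivable, and the apparent clash with O(stow_gear) does not arise.
A world satisfying every obligation exists (e.g. encrypt_invoice=false, hold_position=false, raise_flag=true, renew_policy=false, retain_request=true, stow_gear=true, submit_policy=false, vacate_premises=false, validate_disclosure=true); no atom is both obligatory and forbidden, so the set is consistent.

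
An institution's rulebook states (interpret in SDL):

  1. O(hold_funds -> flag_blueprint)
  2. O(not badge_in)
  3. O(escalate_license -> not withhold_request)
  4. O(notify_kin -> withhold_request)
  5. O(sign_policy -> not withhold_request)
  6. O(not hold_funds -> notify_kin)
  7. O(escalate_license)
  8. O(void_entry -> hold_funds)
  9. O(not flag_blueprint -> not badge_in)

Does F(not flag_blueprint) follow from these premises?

From premise 7 we have O(escalate_license).
Applying K to premise 3 (O(escalate_license -> not withhold_request)) and O(escalate_license) yields O(not withhold_request).
The contrapositive of premise 4 (O(notify_kin -> withhold_request)) is O(not withhold_request -> not notify_kin), and O(not withhold_request) is already established, so O(not notify_kin).
Premise 6 is O(not hold_funds -> notify_kin); contrapositively O(not notify_kin -> hold_funds). Since O(not notify_kin) holds, K gives O(hold_funds).
Applying K to premise 1 (O(hold_funds -> flag_blueprint)) and O(hold_funds) yields O(flag_blueprint).
Premises 2, 5, 8, 9 do not contribute to this derivation.
So O(flag_blueprint) holds, i.e. F(not flag_blueprint). The claim follows.

Yes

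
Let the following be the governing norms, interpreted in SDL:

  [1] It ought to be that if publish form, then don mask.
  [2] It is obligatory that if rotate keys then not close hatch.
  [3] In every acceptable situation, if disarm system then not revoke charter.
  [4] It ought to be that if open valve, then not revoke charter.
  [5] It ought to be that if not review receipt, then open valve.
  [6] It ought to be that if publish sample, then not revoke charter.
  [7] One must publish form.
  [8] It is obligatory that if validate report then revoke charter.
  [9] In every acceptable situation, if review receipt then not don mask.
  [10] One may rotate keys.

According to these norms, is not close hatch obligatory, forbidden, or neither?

Neither

Premise 2 is O(rotate_keys → ¬close_hatch), but O(rotate_keys) is not derivable from the premises (the permission P(rotate_keys) asserts only ¬O(¬rotate_keys), not O(rotate_keys)), so it does not yield O(¬close_hatch).
No premise or chain of K-axiom applications forces O(¬close_hatch), and none forces O(close_hatch). So ¬close_hatch is neither obligatory nor forbidden under these norms.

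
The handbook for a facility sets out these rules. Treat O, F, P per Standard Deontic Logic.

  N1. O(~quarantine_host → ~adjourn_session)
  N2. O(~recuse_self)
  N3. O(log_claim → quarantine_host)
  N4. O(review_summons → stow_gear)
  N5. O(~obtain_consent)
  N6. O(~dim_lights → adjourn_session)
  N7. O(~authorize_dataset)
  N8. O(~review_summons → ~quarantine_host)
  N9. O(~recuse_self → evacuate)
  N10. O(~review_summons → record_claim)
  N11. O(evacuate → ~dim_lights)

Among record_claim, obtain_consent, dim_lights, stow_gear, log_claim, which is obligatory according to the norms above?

Premise 2 states O(~recuse_self) outright.
With premise 9, O(~recuse_self → evacuate), the K-axiom yields O(evacuate).
Applying K to premise 11 (O(evacuate → ~dim_lights)) and O(evacuate) yields O(~dim_lights).
Premise 6 is O(~dim_lights → adjourn_session); since O(~dim_lights), deontic closure gives O(adjourn_session).
The contrapositive of premise 1 (O(~quarantine_host → ~adjourn_session)) is O(adjourn_session → quarantine_host), and O(adjourn_session) is already established, so O(quarantine_host).
The contrapositive of premise 8 (O(~review_summons → ~quarantine_host)) is O(quarantine_host → review_summons), and O(quarantine_host) is already established, so O(review_summons).
From O(review_summons) and premise 4, O(review_summons → stow_gear), we obtain O(stow_gear).
So O(stow_gear) holds — stow_gear is obligatory. None of the other listed options is made obligatory by any chain of premises.

stow_gear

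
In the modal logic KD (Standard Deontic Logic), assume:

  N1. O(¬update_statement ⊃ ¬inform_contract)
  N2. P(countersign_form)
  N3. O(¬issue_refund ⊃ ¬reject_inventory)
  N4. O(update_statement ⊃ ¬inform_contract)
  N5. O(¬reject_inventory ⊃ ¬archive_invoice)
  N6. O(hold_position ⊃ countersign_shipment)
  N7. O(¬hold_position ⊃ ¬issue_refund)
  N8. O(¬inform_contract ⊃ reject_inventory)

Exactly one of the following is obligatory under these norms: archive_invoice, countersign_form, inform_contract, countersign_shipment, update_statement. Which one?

countersign_shipment

Premises 1 and 4 cover both cases: O(¬update_statement ⊃ ¬inform_contract) and O(update_statement ⊃ ¬inform_contract). Since ¬update_statement ∨ update_statement is a tautology, O(¬inform_contract) follows.
Applying K to premise 8 (O(¬inform_contract ⊃ reject_inventory)) and O(¬inform_contract) yields O(reject_inventory).
Premise 3, O(¬issue_refund ⊃ ¬reject_inventory), contraposes to O(reject_inventory ⊃ issue_refund); with O(reject_inventory) we get O(issue_refund).
Premise 7, O(¬hold_position ⊃ ¬issue_refund), contraposes to O(issue_refund ⊃ hold_position); with O(issue_refund) we get O(hold_position).
From O(hold_position) and premise 6, O(hold_position ⊃ countersign_shipment), we obtain O(countersign_shipment).
So O(countersign_shipment) holds — countersign_shipment is obligatory. None of the other listed options is made obligatory by any chain of premises.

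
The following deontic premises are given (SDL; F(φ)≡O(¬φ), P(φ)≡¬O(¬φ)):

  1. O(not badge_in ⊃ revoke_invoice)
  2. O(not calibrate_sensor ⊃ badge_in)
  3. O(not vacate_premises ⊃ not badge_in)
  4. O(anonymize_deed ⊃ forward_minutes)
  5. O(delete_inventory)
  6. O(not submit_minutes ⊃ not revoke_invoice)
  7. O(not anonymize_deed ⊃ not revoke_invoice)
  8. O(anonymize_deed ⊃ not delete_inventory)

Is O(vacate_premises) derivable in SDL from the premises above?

Yes

Premise 5 gives O(delete_inventory).
Premise 8, O(anonymize_deed ⊃ not delete_inventory), contraposes to O(delete_inventory ⊃ not anonymize_deed); with O(delete_inventory) we get O(not anonymize_deed).
Applying K to premise 7 (O(not anonymize_deed ⊃ not revoke_invoice)) and O(not anonymize_deed) yields O(not revoke_invoice).
The contrapositive of premise 1 (O(not badge_in ⊃ revoke_invoice)) is O(not revoke_invoice ⊃ badge_in), and O(not revoke_invoice) is already established, so O(badge_in).
The contrapositive of premise 3 (O(not vacate_premises ⊃ not badge_in)) is O(badge_in ⊃ vacate_premises), and O(badge_in) is already established, so O(vacate_premises).
Premises 2, 4, 6 do not contribute to this derivation.
So O(vacate_premises) follows.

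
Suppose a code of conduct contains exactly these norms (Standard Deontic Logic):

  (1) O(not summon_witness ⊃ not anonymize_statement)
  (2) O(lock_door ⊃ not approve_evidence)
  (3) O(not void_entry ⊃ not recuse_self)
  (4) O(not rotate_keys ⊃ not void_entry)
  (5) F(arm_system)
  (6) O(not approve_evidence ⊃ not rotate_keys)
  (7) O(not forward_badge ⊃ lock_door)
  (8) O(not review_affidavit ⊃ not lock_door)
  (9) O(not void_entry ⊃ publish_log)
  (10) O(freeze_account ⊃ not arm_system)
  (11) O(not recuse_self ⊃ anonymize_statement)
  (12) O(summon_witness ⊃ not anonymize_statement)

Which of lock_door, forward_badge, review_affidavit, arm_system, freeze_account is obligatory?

forward_badge

Premises 1 and 12 cover both cases: O(not summon_witness ⊃ not anonymize_statement) and O(summon_witness ⊃ not anonymize_statement). Since not summon_witness ∨ summon_witness is a tautology, O(not anonymize_statement) follows.
The contrapositive of premise 11 (O(not recuse_self ⊃ anonymize_statement)) is O(not anonymize_statement ⊃ recuse_self), and O(not anonymize_statement) is already established, so O(recuse_self).
Premise 3 is O(not void_entry ⊃ not recuse_self); contrapositively O(recuse_self ⊃ void_entry). Since O(recuse_self) holds, K gives O(void_entry).
The contrapositive of premise 4 (O(not rotate_keys ⊃ not void_entry)) is O(void_entry ⊃ rotate_keys), and O(void_entry) is already established, so O(rotate_keys).
Premise 6 is O(not approve_evidence ⊃ not rotate_keys); contrapositively O(rotate_keys ⊃ approve_evidence). Since O(rotate_keys) holds, K gives O(approve_evidence).
The contrapositive of premise 2 (O(lock_door ⊃ not approve_evidence)) is O(approve_evidence ⊃ not lock_door), and O(approve_evidence) is already established, so O(not lock_door).
Premise 7 is O(not forward_badge ⊃ lock_door); contrapositively O(not lock_door ⊃ forward_badge). Since O(not lock_door) holds, K gives O(forward_badge).
So O(forward_badge) holds — forward_badge is obligatory. None of the other listed options is made obligatory by any chain of premises.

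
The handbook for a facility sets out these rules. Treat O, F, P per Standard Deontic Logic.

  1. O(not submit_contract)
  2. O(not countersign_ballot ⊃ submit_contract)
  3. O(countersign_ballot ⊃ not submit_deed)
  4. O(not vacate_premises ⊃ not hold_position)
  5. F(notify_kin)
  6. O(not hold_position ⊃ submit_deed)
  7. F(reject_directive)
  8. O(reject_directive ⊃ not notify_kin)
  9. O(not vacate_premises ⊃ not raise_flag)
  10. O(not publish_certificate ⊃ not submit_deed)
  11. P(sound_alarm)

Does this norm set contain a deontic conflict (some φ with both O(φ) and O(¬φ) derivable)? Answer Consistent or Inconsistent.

Consistent

Premise 8 is O(reject_directive ⊃ not notify_kin); even if O(not notify_kin) held, inferring O(reject_directive) would be affirming the consequent — invalid.
So O(reject_directive) is not derivable, and the apparent clash with O(not reject_directive) does not arise.
A world satisfying every obligation exists (e.g. countersign_ballot=true, hold_position=true, notify_kin=false, publish_certificate=false, raise_flag=false, reject_directive=false, sound_alarm=false, submit_contract=false, submit_deed=false, vacate_premises=true); no atom is both obligatory and forbidden, so the set is consistent.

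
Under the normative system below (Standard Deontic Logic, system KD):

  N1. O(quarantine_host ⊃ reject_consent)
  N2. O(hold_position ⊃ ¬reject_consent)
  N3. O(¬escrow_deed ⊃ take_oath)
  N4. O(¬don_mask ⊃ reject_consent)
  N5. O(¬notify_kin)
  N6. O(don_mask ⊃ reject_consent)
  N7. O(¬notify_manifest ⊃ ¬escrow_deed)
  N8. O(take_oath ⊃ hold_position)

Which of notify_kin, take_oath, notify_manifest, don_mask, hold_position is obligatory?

Premises 6 and 4 cover both cases: O(don_mask ⊃ reject_consent) and O(¬don_mask ⊃ reject_consent). Since don_mask ∨ ¬don_mask is a tautology, O(reject_consent) follows.
Premise 2 is O(hold_position ⊃ ¬reject_consent); contrapositively O(reject_consent ⊃ ¬hold_position). Since O(reject_consent) holds, K gives O(¬hold_position).
Premise 8, O(take_oath ⊃ hold_position), contraposes to O(¬hold_position ⊃ ¬take_oath); with O(¬hold_position) we get O(¬take_oath).
Premise 3 is O(¬escrow_deed ⊃ take_oath); contrapositively O(¬take_oath ⊃ escrow_deed). Since O(¬take_oath) holds, K gives O(escrow_deed).
The contrapositive of premise 7 (O(¬notify_manifest ⊃ ¬escrow_deed)) is O(escrow_deed ⊃ notify_manifest), and O(escrow_deed) is already established, so O(notify_manifest).
So O(notify_manifest) holds — notify_manifest is obligatory. None of the other listed options is made obligatory by any chain of premises.

notify_manifest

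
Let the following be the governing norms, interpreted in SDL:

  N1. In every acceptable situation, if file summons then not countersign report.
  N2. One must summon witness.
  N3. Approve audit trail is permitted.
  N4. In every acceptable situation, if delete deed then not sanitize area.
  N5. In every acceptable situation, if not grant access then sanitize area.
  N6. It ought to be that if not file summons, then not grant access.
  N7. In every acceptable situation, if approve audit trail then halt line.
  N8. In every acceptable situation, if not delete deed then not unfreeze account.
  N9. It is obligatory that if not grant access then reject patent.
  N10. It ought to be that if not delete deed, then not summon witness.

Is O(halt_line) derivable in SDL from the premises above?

Premise 7 is O(approve_audit_trail → halt_line), but O(approve_audit_trail) is not derivable from the premises (the permission P(approve_audit_trail) asserts only ¬O(¬approve_audit_trail), not O(approve_audit_trail)), so it does not yield O(halt_line).
No other premise forces O(halt_line). An ideal world satisfying every premise can still have halt_line false, so O(halt_line) is not derivable.

No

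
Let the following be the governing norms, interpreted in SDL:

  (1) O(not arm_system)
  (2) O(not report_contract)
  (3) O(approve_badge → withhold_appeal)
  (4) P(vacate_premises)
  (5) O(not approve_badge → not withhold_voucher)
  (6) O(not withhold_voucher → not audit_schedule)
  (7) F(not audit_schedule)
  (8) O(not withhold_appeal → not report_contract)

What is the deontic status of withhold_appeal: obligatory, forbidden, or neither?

Premise 7, F(not audit_schedule), is equivalent to O(audit_schedule).
Premise 6, O(not withhold_voucher → not audit_schedule), contraposes to O(audit_schedule → withhold_voucher); with O(audit_schedule) we get O(withhold_voucher).
Premise 5, O(not approve_badge → not withhold_voucher), contraposes to O(withhold_voucher → approve_badge); with O(withhold_voucher) we get O(approve_badge).
Premise 3 is O(approve_badge → withhold_appeal); since O(approve_badge), deontic closure gives O(withhold_appeal).
Premises 1, 2, 4, 8 do not contribute to this derivation.
Hence withhold_appeal is obligatory.

Obligatory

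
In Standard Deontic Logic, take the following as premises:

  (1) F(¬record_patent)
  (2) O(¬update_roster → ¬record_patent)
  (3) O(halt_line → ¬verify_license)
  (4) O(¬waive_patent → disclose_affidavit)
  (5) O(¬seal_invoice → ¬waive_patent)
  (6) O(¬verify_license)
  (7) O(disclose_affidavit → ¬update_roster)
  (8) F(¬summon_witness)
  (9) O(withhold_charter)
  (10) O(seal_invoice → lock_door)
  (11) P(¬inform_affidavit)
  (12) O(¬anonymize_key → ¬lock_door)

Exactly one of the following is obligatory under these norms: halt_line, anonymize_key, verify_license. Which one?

anonymize_key

Premise 1 is F(¬record_patent), i.e. O(record_patent).
Premise 2, O(¬update_roster → ¬record_patent), contraposes to O(record_patent → update_roster); with O(record_patent) we get O(update_roster).
The contrapositive of premise 7 (O(disclose_affidavit → ¬update_roster)) is O(update_roster → ¬disclose_affidavit), and O(update_roster) is already established, so O(¬disclose_affidavit).
Premise 4, O(¬waive_patent → disclose_affidavit), contraposes to O(¬disclose_affidavit → waive_patent); with O(¬disclose_affidavit) we get O(waive_patent).
The contrapositive of premise 5 (O(¬seal_invoice → ¬waive_patent)) is O(waive_patent → seal_invoice), and O(waive_patent) is already established, so O(seal_invoice).
Applying K to premise 10 (O(seal_invoice → lock_door)) and O(seal_invoice) yields O(lock_door).
Premise 12, O(¬anonymize_key → ¬lock_door), contraposes to O(lock_door → anonymize_key); with O(lock_door) we get O(anonymize_key).
So O(anonymize_key) holds — anonymize_key is obligatory. None of the other listed options is made obligatory by any chain of premises.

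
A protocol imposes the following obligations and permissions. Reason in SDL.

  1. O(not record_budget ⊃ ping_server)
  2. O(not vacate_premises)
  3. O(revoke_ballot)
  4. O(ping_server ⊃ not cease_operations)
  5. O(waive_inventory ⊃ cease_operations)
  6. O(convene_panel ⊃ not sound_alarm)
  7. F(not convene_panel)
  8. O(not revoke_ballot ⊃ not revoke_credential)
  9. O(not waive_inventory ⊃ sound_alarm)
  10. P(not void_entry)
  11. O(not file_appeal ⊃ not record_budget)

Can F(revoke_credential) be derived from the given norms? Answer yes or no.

Premise 8 is O(not revoke_ballot ⊃ not revoke_credential), but O(not revoke_ballot) is not derivable from the premises, so it does not yield O(not revoke_credential).
No other premise forces O(not revoke_credential). An ideal world satisfying every premise can still have revoke_credential true, so F(revoke_credential) is not derivable.

No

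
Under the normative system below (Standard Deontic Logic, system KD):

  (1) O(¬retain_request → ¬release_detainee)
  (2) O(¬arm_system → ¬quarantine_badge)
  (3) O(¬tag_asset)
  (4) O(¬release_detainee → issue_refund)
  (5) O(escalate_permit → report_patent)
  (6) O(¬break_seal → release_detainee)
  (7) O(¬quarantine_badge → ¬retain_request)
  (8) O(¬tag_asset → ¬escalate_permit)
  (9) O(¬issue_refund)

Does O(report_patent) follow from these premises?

Premise 5 is O(escalate_permit → report_patent), but O(escalate_permit) is not derivable from the premises, so it does not yield O(report_patent).
No other premise forces O(report_patent). An ideal world satisfying every premise can still have report_patent false, so O(report_patent) is not derivable.

No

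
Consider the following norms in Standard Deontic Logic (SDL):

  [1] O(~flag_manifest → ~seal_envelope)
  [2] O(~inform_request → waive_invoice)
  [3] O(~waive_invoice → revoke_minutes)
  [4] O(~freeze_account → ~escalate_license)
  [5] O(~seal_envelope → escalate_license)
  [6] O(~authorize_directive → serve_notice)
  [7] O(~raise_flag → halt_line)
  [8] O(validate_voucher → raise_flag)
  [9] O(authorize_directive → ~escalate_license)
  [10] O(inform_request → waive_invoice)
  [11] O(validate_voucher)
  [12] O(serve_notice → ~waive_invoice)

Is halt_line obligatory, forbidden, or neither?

Neither

Premise 7 is O(~raise_flag → halt_line), but O(~raise_flag) is not derivable from the premises, so it does not yield O(halt_line).
No premise or chain of K-axiom applications forces O(halt_line), and none forces O(~halt_line). So halt_line is neither obligatory nor forbidden under these norms.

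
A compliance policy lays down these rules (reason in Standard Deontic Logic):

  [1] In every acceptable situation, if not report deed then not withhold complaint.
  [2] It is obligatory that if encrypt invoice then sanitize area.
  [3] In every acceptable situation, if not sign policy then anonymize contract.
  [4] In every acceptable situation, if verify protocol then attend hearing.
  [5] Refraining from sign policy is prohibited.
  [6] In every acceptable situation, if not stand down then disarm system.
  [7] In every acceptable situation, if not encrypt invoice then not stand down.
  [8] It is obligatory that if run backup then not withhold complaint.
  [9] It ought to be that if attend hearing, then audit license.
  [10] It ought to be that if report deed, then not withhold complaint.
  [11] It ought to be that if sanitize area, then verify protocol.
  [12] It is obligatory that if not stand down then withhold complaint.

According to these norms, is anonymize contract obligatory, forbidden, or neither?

Premise 3 is O(¬sign_policy → anonymize_contract), but O(¬sign_policy) is not derivable from the premises, so it does not yield O(anonymize_contract).
No premise or chain of K-axiom applications forces O(anonymize_contract), and none forces O(¬anonymize_contract). So anonymize_contract is neither obligatory nor forbidden under these norms.

Neither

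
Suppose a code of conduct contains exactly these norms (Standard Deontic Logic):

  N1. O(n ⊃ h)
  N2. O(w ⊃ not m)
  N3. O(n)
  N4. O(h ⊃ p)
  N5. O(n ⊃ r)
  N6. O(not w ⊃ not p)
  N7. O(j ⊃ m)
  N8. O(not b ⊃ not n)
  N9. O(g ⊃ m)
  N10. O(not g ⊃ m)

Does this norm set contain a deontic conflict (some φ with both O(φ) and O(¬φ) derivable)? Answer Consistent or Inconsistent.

Premises 9 and 10 cover both cases: O(g ⊃ m) and O(not g ⊃ m). Since g ∨ not g is a tautology, O(m) follows.
The contrapositive of premise 2 (O(w ⊃ not m)) is O(m ⊃ not w), and O(m) is already established, so O(not w).
With premise 6, O(not w ⊃ not p), the K-axiom yields O(not p).
Premise 4 is O(h ⊃ p); contrapositively O(not p ⊃ not h). Since O(not p) holds, K gives O(not h).
Premise 1 is O(n ⊃ h); contrapositively O(not h ⊃ not n). Since O(not h) holds, K gives O(not n).
Yet premise 3 states O(n).
We now have both O(not n) and O(n) — n is simultaneously obligatory and forbidden, violating the D-axiom.

Inconsistent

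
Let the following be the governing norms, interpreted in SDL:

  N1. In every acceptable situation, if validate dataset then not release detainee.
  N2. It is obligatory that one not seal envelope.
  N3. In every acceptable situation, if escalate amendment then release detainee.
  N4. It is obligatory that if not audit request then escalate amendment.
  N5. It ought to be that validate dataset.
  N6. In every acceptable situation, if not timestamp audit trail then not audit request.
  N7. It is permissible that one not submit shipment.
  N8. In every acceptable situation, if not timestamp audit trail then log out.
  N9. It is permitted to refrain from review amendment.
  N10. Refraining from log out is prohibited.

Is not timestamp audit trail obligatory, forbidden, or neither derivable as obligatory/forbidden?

From premise 5 we have O(validate_dataset).
With premise 1, O(validate_dataset → ¬release_detainee), the K-axiom yields O(¬release_detainee).
The contrapositive of premise 3 (O(escalate_amendment → release_detainee)) is O(¬release_detainee → ¬escalate_amendment), and O(¬release_detainee) is already established, so O(¬escalate_amendment).
Premise 4, O(¬audit_request → escalate_amendment), contraposes to O(¬escalate_amendment → audit_request); with O(¬escalate_amendment) we get O(audit_request).
Premise 6, O(¬timestamp_audit_trail → ¬audit_request), contraposes to O(audit_request → timestamp_audit_trail); with O(audit_request) we get O(timestamp_audit_trail).
Premises 2, 7, 8, 9, 10 do not contribute to this derivation.
Thus O(timestamp_audit_trail), which is F(¬timestamp_audit_trail): ¬timestamp_audit_trail is forbidden.

Forbidden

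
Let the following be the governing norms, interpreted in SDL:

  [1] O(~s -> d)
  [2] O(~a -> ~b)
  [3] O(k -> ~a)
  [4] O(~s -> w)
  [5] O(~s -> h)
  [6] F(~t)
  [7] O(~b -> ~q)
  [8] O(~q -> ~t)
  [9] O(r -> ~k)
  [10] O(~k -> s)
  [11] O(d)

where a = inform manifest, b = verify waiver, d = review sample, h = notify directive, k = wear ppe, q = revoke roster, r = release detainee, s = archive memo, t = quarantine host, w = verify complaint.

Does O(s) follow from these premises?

Premise 6 is F(~t), i.e. O(t).
Premise 8 is O(~q -> ~t); contrapositively O(t -> q). Since O(t) holds, K gives O(q).
The contrapositive of premise 7 (O(~b -> ~q)) is O(q -> b), and O(q) is already established, so O(b).
The contrapositive of premise 2 (O(~a -> ~b)) is O(b -> a), and O(b) is already established, so O(a).
The contrapositive of premise 3 (O(k -> ~a)) is O(a -> ~k), and O(a) is already established, so O(~k).
Premise 10 is O(~k -> s); since O(~k), deontic closure gives O(s).
Premises 1, 4, 5, 9, 11 do not contribute to this derivation.
So O(s) follows.

Yes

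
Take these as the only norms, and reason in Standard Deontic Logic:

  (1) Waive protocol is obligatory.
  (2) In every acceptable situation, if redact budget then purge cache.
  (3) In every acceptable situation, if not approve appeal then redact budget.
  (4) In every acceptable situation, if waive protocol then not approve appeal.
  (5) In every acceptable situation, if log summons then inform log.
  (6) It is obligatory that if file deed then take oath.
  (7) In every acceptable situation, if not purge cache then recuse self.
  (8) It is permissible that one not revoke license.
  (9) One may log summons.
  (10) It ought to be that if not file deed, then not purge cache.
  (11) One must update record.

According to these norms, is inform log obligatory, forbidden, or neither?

Neither

Premise 5 is O(log_summons → inform_log), but O(log_summons) is not derivable from the premises (the permission P(log_summons) asserts only ¬O(¬log_summons), not O(log_summons)), so it does not yield O(inform_log).
No premise or chain of K-axiom applications forces O(inform_log), and none forces O(¬inform_log). So inform_log is neither obligatory nor forbidden under these norms.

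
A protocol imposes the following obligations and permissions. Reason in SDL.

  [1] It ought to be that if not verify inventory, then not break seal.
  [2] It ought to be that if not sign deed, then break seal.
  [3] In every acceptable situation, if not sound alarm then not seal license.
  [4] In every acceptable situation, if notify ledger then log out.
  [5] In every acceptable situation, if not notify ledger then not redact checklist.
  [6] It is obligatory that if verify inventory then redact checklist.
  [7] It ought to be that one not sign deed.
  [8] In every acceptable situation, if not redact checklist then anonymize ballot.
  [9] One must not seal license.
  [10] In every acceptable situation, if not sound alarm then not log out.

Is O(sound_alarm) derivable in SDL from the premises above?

From premise 7 we have O(¬sign_deed).
With premise 2, O(¬sign_deed → break_seal), the K-axiom yields O(break_seal).
Premise 1 is O(¬verify_inventory → ¬break_seal); contrapositively O(break_seal → verify_inventory). Since O(break_seal) holds, K gives O(verify_inventory).
Premise 6 is O(verify_inventory → redact_checklist); since O(verify_inventory), deontic closure gives O(redact_checklist).
Premise 5 is O(¬notify_ledger → ¬redact_checklist); contrapositively O(redact_checklist → notify_ledger). Since O(redact_checklist) holds, K gives O(notify_ledger).
Premise 4 is O(notify_ledger → log_out); since O(notify_ledger), deontic closure gives O(log_out).
The contrapositive of premise 10 (O(¬sound_alarm → ¬log_out)) is O(log_out → sound_alarm), and O(log_out) is already established, so O(sound_alarm).
Premises 3, 8, 9 do not contribute to this derivation.
So O(sound_alarm) follows.

Yes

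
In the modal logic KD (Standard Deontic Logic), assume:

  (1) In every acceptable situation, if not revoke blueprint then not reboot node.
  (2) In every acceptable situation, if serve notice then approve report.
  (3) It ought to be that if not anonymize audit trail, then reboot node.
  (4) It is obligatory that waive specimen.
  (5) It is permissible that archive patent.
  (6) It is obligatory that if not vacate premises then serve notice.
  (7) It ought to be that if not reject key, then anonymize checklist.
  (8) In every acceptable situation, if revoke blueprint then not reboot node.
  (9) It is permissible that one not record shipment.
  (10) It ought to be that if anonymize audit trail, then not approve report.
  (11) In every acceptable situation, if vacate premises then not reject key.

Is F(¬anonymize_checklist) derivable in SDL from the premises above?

Premises 1 and 8 are O(¬revoke_blueprint → ¬reboot_node) and O(revoke_blueprint → ¬reboot_node); every ideal world satisfies ¬revoke_blueprint or revoke_blueprint, so in either case ¬reboot_node holds — hence O(¬reboot_node).
The contrapositive of premise 3 (O(¬anonymize_audit_trail → reboot_node)) is O(¬reboot_node → anonymize_audit_trail), and O(¬reboot_node) is already established, so O(anonymize_audit_trail).
With premise 10, O(anonymize_audit_trail → ¬approve_report), the K-axiom yields O(¬approve_report).
Premise 2, O(serve_notice → approve_report), contraposes to O(¬approve_report → ¬serve_notice); with O(¬approve_report) we get O(¬serve_notice).
Premise 6, O(¬vacate_premises → serve_notice), contraposes to O(¬serve_notice → vacate_premises); with O(¬serve_notice) we get O(vacate_premises).
With premise 11, O(vacate_premises → ¬reject_key), the K-axiom yields O(¬reject_key).
Premise 7 is O(¬reject_key → anonymize_checklist); since O(¬reject_key), deontic closure gives O(anonymize_checklist).
Premises 4, 5, 9 do not contribute to this derivation.
So O(anonymize_checklist) holds, i.e. F(¬anonymize_checklist). The claim follows.

Yes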